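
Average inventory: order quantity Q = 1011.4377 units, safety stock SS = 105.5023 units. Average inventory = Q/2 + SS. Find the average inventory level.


Q/2 = 505.7188
Avg = 505.7188 + 105.5023 = 611.2211

611.2211 units


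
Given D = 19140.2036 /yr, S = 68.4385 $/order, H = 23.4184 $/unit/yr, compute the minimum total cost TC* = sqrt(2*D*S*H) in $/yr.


2*D*S*H = 61352780.6740
TC* = sqrt(61352780.6740) = 7832.8016

7832.8016 $/yr


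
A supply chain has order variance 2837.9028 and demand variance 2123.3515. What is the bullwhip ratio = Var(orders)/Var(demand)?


BW = 2837.9028 / 2123.3515 = 1.3365

1.3365


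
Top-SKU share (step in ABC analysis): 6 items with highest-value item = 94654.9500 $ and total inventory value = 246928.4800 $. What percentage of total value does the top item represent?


Top item = 94654.9500
Total = 246928.4800
Percentage = 94654.9500 / 246928.4800 * 100 = 38.3329

38.3329%


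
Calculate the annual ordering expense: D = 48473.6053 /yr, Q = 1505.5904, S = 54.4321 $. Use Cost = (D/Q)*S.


Number of orders = D/Q = 32.1957
Cost = 32.1957 * 54.4321 = 1752.4820

1752.4820 $/yr


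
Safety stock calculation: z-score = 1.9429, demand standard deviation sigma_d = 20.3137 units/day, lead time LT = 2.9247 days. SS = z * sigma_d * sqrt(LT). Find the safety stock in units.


sqrt(LT) = sqrt(2.9247) = 1.7102
SS = 1.9429 * 20.3137 * 1.7102 = 67.4963

67.4963 units


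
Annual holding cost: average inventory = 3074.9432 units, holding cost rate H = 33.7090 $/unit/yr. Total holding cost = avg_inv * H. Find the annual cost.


Cost = 3074.9432 * 33.7090 = 103653.2603

103653.2603 $/yr


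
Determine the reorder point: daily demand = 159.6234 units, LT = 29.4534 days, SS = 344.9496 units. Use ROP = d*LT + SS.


d*LT = 159.6234 * 29.4534 = 4701.4518
ROP = 4701.4518 + 344.9496 = 5046.4014

5046.4014 units


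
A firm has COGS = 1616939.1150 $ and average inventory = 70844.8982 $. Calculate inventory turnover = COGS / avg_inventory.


Turnover = 1616939.1150 / 70844.8982 = 22.8236

22.8236


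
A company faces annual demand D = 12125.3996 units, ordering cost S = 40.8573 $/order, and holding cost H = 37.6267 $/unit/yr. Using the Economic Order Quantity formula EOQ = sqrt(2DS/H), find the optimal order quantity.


2*D*S = 2 * 12125.3996 * 40.8573 = 990822.1782
2*D*S/H = 26332.9545
EOQ = sqrt(26332.9545) = 162.2743

162.2743 units


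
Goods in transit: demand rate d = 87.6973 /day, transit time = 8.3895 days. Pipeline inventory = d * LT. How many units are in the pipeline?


Pipeline = 87.6973 * 8.3895 = 735.7365

735.7365 units


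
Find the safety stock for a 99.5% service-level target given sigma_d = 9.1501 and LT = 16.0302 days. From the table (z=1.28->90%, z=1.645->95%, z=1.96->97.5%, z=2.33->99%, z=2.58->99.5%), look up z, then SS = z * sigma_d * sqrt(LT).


From the table, SL = 99.5% corresponds to z = 2.58
sqrt(LT) = sqrt(16.0302) = 4.0038
SS = 2.58 * 9.1501 * 4.0038 = 94.5181

94.5181 units


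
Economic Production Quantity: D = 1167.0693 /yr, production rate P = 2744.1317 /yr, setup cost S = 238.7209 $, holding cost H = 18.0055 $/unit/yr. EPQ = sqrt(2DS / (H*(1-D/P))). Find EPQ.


1 - D/P = 1 - 0.4253 = 0.5747
H*(1-D/P) = 10.3478
2DS = 557207.6673
EPQ = sqrt(53847.8008) = 232.0513

232.0513 units


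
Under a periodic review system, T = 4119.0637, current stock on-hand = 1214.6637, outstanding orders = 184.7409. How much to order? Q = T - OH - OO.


Inventory position = OH + OO = 1214.6637 + 184.7409 = 1399.4046
Q = 4119.0637 - 1399.4046 = 2719.6591

2719.6591 units


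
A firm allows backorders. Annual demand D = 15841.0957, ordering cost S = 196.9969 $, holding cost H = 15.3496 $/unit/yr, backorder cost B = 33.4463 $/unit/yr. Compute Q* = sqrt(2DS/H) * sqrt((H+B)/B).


sqrt(2DS/H) = 637.6594
sqrt((H+B)/B) = 1.2079
Q* = 637.6594 * 1.2079 = 770.2051

770.2051 units


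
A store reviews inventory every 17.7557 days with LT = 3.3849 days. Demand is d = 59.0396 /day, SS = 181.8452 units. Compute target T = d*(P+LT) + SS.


P + LT = 21.1406
d*(P+LT) = 59.0396 * 21.1406 = 1248.1326
T = 1248.1326 + 181.8452 = 1429.9778

1429.9778 units


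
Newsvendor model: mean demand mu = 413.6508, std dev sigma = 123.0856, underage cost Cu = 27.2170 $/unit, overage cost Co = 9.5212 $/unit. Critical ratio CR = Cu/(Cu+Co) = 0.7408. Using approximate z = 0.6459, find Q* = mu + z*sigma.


CR = Cu/(Cu+Co) = 27.2170/(27.2170+9.5212) = 0.7408
z = 0.6459
Q* = 413.6508 + 0.6459 * 123.0856 = 493.1518

493.1518 units


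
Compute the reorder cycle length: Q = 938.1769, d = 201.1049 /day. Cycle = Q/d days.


Cycle = 938.1769 / 201.1049 = 4.6651

4.6651 days


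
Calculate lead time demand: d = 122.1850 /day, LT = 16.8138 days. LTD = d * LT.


LTD = 122.1850 * 16.8138 = 2054.3942

2054.3942 units


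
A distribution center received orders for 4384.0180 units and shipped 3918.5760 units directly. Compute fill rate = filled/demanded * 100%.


FR = 3918.5760 / 4384.0180 * 100 = 89.3832

89.3832%


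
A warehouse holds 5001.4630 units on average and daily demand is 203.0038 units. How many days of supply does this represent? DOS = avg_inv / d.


DOS = 5001.4630 / 203.0038 = 24.6373

24.6373 days


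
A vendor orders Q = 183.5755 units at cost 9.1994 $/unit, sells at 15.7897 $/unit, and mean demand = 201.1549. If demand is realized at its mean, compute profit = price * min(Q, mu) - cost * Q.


Sales at mu = min(183.5755, 201.1549) = 183.5755
Revenue = 15.7897 * 183.5755 = 2898.6021
Total cost = 9.1994 * 183.5755 = 1688.7845
Profit = 2898.6021 - 1688.7845 = 1209.8176

1209.8176 $


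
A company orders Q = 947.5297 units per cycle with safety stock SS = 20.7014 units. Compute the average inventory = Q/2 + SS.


Q/2 = 473.7649
Avg = 473.7649 + 20.7014 = 494.4663

494.4663 units


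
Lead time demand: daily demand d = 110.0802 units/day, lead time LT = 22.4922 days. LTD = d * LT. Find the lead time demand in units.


LTD = 110.0802 * 22.4922 = 2475.9459

2475.9459 units


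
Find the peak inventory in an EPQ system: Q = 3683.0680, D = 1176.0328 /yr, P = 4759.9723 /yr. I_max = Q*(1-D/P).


D/P = 0.2471
1 - D/P = 0.7529
I_max = 3683.0680 * 0.7529 = 2773.1029

2773.1029 units


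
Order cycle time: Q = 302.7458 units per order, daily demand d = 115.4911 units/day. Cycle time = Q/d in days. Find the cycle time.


Cycle = 302.7458 / 115.4911 = 2.6214

2.6214 days


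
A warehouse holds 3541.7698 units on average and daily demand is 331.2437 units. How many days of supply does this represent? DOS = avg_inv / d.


DOS = 3541.7698 / 331.2437 = 10.6923

10.6923 days


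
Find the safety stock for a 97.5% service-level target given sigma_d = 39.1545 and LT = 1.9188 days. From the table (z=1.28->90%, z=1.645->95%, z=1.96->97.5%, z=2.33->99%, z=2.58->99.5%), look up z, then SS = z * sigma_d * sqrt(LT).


From the table, SL = 97.5% corresponds to z = 1.96
sqrt(LT) = sqrt(1.9188) = 1.3852
SS = 1.96 * 39.1545 * 1.3852 = 106.3047

106.3047 units


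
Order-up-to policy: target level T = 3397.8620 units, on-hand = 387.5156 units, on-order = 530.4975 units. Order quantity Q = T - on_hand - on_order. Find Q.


Inventory position = OH + OO = 387.5156 + 530.4975 = 918.0131
Q = 3397.8620 - 918.0131 = 2479.8489

2479.8489 units


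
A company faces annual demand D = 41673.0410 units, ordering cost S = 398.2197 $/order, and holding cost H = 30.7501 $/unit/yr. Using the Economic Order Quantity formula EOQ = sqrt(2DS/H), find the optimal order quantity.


2*D*S = 2 * 41673.0410 * 398.2197 = 33190051.7702
2*D*S/H = 1079347.7670
EOQ = sqrt(1079347.7670) = 1038.9166

1038.9166 units


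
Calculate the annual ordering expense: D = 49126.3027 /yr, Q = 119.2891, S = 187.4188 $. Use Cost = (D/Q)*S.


Number of orders = D/Q = 411.8256
Cost = 411.8256 * 187.4188 = 77183.8559

77183.8559 $/yr


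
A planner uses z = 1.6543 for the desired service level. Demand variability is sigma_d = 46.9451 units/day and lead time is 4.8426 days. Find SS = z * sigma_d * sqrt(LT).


sqrt(LT) = sqrt(4.8426) = 2.2006
SS = 1.6543 * 46.9451 * 2.2006 = 170.9007

170.9007 units


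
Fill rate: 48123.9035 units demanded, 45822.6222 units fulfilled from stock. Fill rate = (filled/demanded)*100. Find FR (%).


FR = 45822.6222 / 48123.9035 * 100 = 95.2180

95.2180%


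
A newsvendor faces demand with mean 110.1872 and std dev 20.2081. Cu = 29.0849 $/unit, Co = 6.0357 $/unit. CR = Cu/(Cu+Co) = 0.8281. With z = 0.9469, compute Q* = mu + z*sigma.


CR = Cu/(Cu+Co) = 29.0849/(29.0849+6.0357) = 0.8281
z = 0.9469
Q* = 110.1872 + 0.9469 * 20.2081 = 129.3222

129.3222 units


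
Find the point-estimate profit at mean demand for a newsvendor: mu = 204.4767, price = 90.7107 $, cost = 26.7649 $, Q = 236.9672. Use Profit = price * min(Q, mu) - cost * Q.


Sales at mu = min(236.9672, 204.4767) = 204.4767
Revenue = 90.7107 * 204.4767 = 18548.2246
Total cost = 26.7649 * 236.9672 = 6342.4034
Profit = 18548.2246 - 6342.4034 = 12205.8212

12205.8212 $


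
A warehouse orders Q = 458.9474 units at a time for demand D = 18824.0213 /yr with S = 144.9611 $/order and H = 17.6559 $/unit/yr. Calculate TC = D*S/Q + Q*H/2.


Ordering cost = D*S/Q = 5945.6723
Holding cost = Q*H/2 = 4051.5647
TC = 5945.6723 + 4051.5647 = 9997.2370

9997.2370 $/yr


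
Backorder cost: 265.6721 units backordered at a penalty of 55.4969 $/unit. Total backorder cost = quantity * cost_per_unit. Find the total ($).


Total = 265.6721 * 55.4969 = 14743.9780

14743.9780 $


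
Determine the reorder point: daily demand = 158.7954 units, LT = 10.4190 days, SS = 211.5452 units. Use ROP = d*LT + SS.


d*LT = 158.7954 * 10.4190 = 1654.4893
ROP = 1654.4893 + 211.5452 = 1866.0345

1866.0345 units


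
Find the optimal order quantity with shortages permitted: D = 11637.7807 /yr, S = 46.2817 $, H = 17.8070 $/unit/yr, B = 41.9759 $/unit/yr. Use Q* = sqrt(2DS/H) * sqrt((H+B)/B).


sqrt(2DS/H) = 245.9571
sqrt((H+B)/B) = 1.1934
Q* = 245.9571 * 1.1934 = 293.5269

293.5269 units


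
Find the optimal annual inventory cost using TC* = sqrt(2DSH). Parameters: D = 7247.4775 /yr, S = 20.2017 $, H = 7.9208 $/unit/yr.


2*D*S*H = 2319390.2990
TC* = sqrt(2319390.2990) = 1522.9545

1522.9545 $/yr


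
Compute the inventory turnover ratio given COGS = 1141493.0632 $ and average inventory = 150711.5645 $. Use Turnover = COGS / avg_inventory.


Turnover = 1141493.0632 / 150711.5645 = 7.5740

7.5740


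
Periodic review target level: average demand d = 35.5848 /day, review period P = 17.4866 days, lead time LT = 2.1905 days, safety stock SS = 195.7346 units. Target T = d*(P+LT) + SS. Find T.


P + LT = 19.6771
d*(P+LT) = 35.5848 * 19.6771 = 700.2057
T = 700.2057 + 195.7346 = 895.9403

895.9403 units


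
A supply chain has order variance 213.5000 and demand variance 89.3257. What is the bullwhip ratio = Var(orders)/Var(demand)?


BW = 213.5000 / 89.3257 = 2.3901

2.3901


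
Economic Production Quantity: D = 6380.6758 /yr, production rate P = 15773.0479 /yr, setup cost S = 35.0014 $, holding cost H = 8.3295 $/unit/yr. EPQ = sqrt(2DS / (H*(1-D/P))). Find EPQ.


1 - D/P = 1 - 0.4045 = 0.5955
H*(1-D/P) = 4.9600
2DS = 446665.1719
EPQ = sqrt(90054.1000) = 300.0902

300.0902 units


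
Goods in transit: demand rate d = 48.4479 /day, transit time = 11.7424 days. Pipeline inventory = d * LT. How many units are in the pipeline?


Pipeline = 48.4479 * 11.7424 = 568.8946

568.8946 units


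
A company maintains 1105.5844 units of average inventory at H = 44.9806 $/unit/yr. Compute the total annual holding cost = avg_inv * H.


Cost = 1105.5844 * 44.9806 = 49729.8497

49729.8497 $/yr


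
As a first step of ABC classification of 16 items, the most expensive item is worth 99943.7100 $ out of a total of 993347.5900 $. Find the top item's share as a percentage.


Top item = 99943.7100
Total = 993347.5900
Percentage = 99943.7100 / 993347.5900 * 100 = 10.0613

10.0613%


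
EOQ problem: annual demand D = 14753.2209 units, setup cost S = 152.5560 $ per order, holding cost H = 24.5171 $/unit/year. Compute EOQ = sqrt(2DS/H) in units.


2*D*S = 2 * 14753.2209 * 152.5560 = 4501384.7352
2*D*S/H = 183601.8426
EOQ = sqrt(183601.8426) = 428.4879

428.4879 units


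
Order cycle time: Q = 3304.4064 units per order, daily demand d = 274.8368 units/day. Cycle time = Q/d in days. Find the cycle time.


Cycle = 3304.4064 / 274.8368 = 12.0232

12.0232 days


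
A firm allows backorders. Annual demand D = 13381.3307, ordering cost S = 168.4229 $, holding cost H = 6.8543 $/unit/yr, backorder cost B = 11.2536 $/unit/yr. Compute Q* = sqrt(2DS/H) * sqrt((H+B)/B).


sqrt(2DS/H) = 810.9306
sqrt((H+B)/B) = 1.2685
Q* = 810.9306 * 1.2685 = 1028.6603

1028.6603 units


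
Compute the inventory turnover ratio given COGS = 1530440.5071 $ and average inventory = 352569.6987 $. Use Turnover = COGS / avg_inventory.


Turnover = 1530440.5071 / 352569.6987 = 4.3408

4.3408


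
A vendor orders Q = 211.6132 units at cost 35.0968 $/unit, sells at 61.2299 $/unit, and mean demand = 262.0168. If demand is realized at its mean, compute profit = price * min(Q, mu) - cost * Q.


Sales at mu = min(211.6132, 262.0168) = 211.6132
Revenue = 61.2299 * 211.6132 = 12957.0551
Total cost = 35.0968 * 211.6132 = 7426.9462
Profit = 12957.0551 - 7426.9462 = 5530.1089

5530.1089 $


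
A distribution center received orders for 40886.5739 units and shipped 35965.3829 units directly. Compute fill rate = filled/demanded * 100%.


FR = 35965.3829 / 40886.5739 * 100 = 87.9638

87.9638%


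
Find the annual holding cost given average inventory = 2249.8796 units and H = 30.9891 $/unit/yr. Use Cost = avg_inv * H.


Cost = 2249.8796 * 30.9891 = 69721.7439

69721.7439 $/yr


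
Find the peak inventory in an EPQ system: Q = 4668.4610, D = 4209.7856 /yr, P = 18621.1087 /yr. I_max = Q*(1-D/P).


D/P = 0.2261
1 - D/P = 0.7739
I_max = 4668.4610 * 0.7739 = 3613.0341

3613.0341 units


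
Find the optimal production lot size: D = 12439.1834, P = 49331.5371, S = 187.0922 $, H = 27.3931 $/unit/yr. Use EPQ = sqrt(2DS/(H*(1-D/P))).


1 - D/P = 1 - 0.2522 = 0.7478
H*(1-D/P) = 20.4858
2DS = 4654548.3770
EPQ = sqrt(227208.5392) = 476.6640

476.6640 units


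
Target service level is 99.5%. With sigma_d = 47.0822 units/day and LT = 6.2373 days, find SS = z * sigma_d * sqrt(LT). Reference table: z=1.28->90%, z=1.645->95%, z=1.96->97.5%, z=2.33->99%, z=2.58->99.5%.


From the table, SL = 99.5% corresponds to z = 2.58
sqrt(LT) = sqrt(6.2373) = 2.4975
SS = 2.58 * 47.0822 * 2.4975 = 303.3715

303.3715 units


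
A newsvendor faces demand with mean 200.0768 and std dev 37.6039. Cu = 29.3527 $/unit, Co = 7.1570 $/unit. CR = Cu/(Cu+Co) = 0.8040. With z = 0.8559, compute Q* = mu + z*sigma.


CR = Cu/(Cu+Co) = 29.3527/(29.3527+7.1570) = 0.8040
z = 0.8559
Q* = 200.0768 + 0.8559 * 37.6039 = 232.2620

232.2620 units


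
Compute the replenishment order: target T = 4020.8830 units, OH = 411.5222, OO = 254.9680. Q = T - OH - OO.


Inventory position = OH + OO = 411.5222 + 254.9680 = 666.4902
Q = 4020.8830 - 666.4902 = 3354.3928

3354.3928 units


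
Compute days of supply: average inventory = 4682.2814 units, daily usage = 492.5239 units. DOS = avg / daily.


DOS = 4682.2814 / 492.5239 = 9.5067

9.5067 days


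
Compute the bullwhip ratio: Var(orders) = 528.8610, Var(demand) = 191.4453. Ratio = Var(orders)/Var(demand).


BW = 528.8610 / 191.4453 = 2.7625

2.7625


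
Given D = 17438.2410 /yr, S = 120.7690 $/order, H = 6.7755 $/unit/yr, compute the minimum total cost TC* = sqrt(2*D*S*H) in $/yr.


2*D*S*H = 28538391.4642
TC* = sqrt(28538391.4642) = 5342.1336

5342.1336 $/yr


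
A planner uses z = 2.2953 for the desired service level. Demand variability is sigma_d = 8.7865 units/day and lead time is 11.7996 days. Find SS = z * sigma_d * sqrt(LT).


sqrt(LT) = sqrt(11.7996) = 3.4351
SS = 2.2953 * 8.7865 * 3.4351 = 69.2770

69.2770 units


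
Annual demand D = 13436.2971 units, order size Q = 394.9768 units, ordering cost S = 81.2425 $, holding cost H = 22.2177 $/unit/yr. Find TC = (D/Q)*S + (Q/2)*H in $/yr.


Ordering cost = D*S/Q = 2763.7025
Holding cost = Q*H/2 = 4387.7380
TC = 2763.7025 + 4387.7380 = 7151.4405

7151.4405 $/yr


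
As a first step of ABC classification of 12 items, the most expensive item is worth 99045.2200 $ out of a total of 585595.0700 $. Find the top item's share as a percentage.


Top item = 99045.2200
Total = 585595.0700
Percentage = 99045.2200 / 585595.0700 * 100 = 16.9136

16.9136%


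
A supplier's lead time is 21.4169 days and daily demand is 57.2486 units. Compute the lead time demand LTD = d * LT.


LTD = 57.2486 * 21.4169 = 1226.0875

1226.0875 units


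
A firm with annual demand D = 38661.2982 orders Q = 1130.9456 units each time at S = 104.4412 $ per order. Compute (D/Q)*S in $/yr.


Number of orders = D/Q = 34.1849
Cost = 34.1849 * 104.4412 = 3570.3153

3570.3153 $/yr


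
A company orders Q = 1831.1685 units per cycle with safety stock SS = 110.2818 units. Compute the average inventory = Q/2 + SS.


Q/2 = 915.5842
Avg = 915.5842 + 110.2818 = 1025.8661

1025.8661 units


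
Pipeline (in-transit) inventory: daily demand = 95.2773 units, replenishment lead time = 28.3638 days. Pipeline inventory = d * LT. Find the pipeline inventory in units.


Pipeline = 95.2773 * 28.3638 = 2702.4263

2702.4263 units


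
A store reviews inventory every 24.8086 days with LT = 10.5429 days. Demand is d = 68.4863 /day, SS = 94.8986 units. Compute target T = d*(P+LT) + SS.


P + LT = 35.3515
d*(P+LT) = 68.4863 * 35.3515 = 2421.0934
T = 2421.0934 + 94.8986 = 2515.9920

2515.9920 units


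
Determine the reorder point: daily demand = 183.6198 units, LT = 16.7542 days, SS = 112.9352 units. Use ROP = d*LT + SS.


d*LT = 183.6198 * 16.7542 = 3076.4029
ROP = 3076.4029 + 112.9352 = 3189.3381

3189.3381 units


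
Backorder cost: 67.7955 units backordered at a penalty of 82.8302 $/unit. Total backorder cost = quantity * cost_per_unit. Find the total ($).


Total = 67.7955 * 82.8302 = 5615.5148

5615.5148 $


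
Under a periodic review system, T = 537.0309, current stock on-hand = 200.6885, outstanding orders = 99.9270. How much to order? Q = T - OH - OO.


Inventory position = OH + OO = 200.6885 + 99.9270 = 300.6155
Q = 537.0309 - 300.6155 = 236.4154

236.4154 units


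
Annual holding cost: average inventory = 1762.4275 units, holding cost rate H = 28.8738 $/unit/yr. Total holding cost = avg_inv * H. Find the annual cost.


Cost = 1762.4275 * 28.8738 = 50887.9791

50887.9791 $/yr


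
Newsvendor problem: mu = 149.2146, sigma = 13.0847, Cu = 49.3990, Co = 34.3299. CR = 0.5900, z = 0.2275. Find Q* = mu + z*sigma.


CR = Cu/(Cu+Co) = 49.3990/(49.3990+34.3299) = 0.5900
z = 0.2275
Q* = 149.2146 + 0.2275 * 13.0847 = 152.1914

152.1914 units


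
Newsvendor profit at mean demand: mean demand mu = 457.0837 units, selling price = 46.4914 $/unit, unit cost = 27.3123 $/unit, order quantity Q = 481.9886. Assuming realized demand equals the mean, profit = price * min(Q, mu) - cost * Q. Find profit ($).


Sales at mu = min(481.9886, 457.0837) = 457.0837
Revenue = 46.4914 * 457.0837 = 21250.4611
Total cost = 27.3123 * 481.9886 = 13164.2172
Profit = 21250.4611 - 13164.2172 = 8086.2439

8086.2439 $


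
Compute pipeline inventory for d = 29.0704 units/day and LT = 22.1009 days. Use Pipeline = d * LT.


Pipeline = 29.0704 * 22.1009 = 642.4820

642.4820 units


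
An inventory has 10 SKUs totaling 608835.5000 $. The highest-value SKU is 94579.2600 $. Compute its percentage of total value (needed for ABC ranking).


Top item = 94579.2600
Total = 608835.5000
Percentage = 94579.2600 / 608835.5000 * 100 = 15.5345

15.5345%


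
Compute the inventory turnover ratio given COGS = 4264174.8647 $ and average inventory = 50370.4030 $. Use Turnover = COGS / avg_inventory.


Turnover = 4264174.8647 / 50370.4030 = 84.6564

84.6564


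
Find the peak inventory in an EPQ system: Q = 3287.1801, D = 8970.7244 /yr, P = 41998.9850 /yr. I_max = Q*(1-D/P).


D/P = 0.2136
1 - D/P = 0.7864
I_max = 3287.1801 * 0.7864 = 2585.0587

2585.0587 units


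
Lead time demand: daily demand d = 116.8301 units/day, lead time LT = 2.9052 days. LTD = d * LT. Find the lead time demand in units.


LTD = 116.8301 * 2.9052 = 339.4148

339.4148 units


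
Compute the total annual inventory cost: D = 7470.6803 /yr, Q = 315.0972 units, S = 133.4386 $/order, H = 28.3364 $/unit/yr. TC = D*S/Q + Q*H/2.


Ordering cost = D*S/Q = 3163.7130
Holding cost = Q*H/2 = 4464.3601
TC = 3163.7130 + 4464.3601 = 7628.0732

7628.0732 $/yr


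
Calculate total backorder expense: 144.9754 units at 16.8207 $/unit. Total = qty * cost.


Total = 144.9754 * 16.8207 = 2438.5877

2438.5877 $


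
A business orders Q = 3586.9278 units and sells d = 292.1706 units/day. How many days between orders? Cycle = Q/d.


Cycle = 3586.9278 / 292.1706 = 12.2768

12.2768 days


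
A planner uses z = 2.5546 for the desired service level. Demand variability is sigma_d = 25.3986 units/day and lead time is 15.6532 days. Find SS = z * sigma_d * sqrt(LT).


sqrt(LT) = sqrt(15.6532) = 3.9564
SS = 2.5546 * 25.3986 * 3.9564 = 256.7050

256.7050 units


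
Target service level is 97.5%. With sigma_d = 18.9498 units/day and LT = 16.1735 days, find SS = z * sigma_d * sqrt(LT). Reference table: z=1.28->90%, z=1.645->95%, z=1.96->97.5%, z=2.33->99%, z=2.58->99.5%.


From the table, SL = 97.5% corresponds to z = 1.96
sqrt(LT) = sqrt(16.1735) = 4.0216
SS = 1.96 * 18.9498 * 4.0216 = 149.3698

149.3698 units


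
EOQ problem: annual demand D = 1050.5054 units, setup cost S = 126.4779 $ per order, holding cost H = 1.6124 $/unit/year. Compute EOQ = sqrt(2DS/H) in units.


2*D*S = 2 * 1050.5054 * 126.4779 = 265731.4339
2*D*S/H = 164804.9081
EOQ = sqrt(164804.9081) = 405.9617

405.9617 units


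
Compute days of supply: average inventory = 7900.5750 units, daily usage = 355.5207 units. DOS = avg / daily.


DOS = 7900.5750 / 355.5207 = 22.2225

22.2225 days


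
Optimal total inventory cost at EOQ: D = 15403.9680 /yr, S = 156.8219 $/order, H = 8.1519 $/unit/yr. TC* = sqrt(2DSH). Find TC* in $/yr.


2*D*S*H = 39384755.9098
TC* = sqrt(39384755.9098) = 6275.7275

6275.7275 $/yr


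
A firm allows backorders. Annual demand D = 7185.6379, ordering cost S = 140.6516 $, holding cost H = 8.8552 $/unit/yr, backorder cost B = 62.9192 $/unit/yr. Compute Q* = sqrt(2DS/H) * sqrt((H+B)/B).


sqrt(2DS/H) = 477.7721
sqrt((H+B)/B) = 1.0681
Q* = 477.7721 * 1.0681 = 510.2864

510.2864 units


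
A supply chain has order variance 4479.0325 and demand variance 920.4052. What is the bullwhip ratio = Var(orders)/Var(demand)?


BW = 4479.0325 / 920.4052 = 4.8664

4.8664


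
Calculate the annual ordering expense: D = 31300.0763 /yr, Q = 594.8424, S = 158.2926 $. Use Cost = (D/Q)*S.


Number of orders = D/Q = 52.6191
Cost = 52.6191 * 158.2926 = 8329.2154

8329.2154 $/yr


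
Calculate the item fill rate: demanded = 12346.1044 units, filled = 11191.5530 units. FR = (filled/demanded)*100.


FR = 11191.5530 / 12346.1044 * 100 = 90.6485

90.6485%


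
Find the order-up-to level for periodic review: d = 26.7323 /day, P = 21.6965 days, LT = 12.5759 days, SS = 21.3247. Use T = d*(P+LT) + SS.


P + LT = 34.2724
d*(P+LT) = 26.7323 * 34.2724 = 916.1801
T = 916.1801 + 21.3247 = 937.5048

937.5048 units


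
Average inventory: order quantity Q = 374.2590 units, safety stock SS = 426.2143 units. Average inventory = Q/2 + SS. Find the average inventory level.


Q/2 = 187.1295
Avg = 187.1295 + 426.2143 = 613.3438

613.3438 units


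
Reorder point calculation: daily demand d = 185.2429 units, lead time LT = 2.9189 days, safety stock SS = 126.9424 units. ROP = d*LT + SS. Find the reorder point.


d*LT = 185.2429 * 2.9189 = 540.7055
ROP = 540.7055 + 126.9424 = 667.6479

667.6479 units


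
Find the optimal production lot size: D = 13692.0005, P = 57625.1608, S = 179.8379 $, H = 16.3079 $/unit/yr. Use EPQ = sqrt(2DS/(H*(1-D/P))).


1 - D/P = 1 - 0.2376 = 0.7624
H*(1-D/P) = 12.4331
2DS = 4924681.2334
EPQ = sqrt(396095.3921) = 629.3611

629.3611 units


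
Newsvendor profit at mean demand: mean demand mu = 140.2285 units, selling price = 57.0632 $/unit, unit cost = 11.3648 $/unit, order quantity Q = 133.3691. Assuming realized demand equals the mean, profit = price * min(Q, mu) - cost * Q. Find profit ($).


Sales at mu = min(133.3691, 140.2285) = 133.3691
Revenue = 57.0632 * 133.3691 = 7610.4676
Total cost = 11.3648 * 133.3691 = 1515.7131
Profit = 7610.4676 - 1515.7131 = 6094.7545

6094.7545 $


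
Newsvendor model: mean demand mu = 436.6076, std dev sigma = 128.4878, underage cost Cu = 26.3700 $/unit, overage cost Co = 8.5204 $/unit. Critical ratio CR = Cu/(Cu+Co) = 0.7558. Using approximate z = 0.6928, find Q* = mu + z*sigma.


CR = Cu/(Cu+Co) = 26.3700/(26.3700+8.5204) = 0.7558
z = 0.6928
Q* = 436.6076 + 0.6928 * 128.4878 = 525.6239

525.6239 units


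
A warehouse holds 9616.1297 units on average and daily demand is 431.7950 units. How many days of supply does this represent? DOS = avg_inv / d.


DOS = 9616.1297 / 431.7950 = 22.2701

22.2701 days


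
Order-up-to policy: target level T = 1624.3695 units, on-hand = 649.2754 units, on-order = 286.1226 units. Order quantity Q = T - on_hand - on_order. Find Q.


Inventory position = OH + OO = 649.2754 + 286.1226 = 935.3980
Q = 1624.3695 - 935.3980 = 688.9715

688.9715 units


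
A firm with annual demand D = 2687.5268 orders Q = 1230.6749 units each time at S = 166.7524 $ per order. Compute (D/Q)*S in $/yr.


Number of orders = D/Q = 2.1838
Cost = 2.1838 * 166.7524 = 364.1510

364.1510 $/yr


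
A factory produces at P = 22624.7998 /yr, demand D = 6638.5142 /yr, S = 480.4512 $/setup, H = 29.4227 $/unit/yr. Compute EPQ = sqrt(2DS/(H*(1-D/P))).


1 - D/P = 1 - 0.2934 = 0.7066
H*(1-D/P) = 20.7896
2DS = 6378964.2272
EPQ = sqrt(306834.9458) = 553.9268

553.9268 units


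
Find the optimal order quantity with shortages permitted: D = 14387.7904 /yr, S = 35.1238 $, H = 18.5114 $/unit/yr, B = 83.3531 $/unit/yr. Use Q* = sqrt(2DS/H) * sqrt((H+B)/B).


sqrt(2DS/H) = 233.6647
sqrt((H+B)/B) = 1.1055
Q* = 233.6647 * 1.1055 = 258.3115

258.3115 units


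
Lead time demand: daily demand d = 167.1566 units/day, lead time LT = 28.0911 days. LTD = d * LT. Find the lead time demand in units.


LTD = 167.1566 * 28.0911 = 4695.6128

4695.6128 units


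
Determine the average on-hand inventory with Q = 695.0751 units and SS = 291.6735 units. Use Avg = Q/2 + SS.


Q/2 = 347.5376
Avg = 347.5376 + 291.6735 = 639.2111

639.2111 units


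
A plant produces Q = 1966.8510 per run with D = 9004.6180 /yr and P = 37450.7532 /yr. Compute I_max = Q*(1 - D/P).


D/P = 0.2404
1 - D/P = 0.7596
I_max = 1966.8510 * 0.7596 = 1493.9435

1493.9435 units


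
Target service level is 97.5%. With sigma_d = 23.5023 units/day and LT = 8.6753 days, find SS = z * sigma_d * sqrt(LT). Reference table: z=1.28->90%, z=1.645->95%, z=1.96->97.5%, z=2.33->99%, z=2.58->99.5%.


From the table, SL = 97.5% corresponds to z = 1.96
sqrt(LT) = sqrt(8.6753) = 2.9454
SS = 1.96 * 23.5023 * 2.9454 = 135.6778

135.6778 units


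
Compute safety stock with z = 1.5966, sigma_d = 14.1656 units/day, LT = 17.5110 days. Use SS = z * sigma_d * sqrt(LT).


sqrt(LT) = sqrt(17.5110) = 4.1846
SS = 1.5966 * 14.1656 * 4.1846 = 94.6426

94.6426 units


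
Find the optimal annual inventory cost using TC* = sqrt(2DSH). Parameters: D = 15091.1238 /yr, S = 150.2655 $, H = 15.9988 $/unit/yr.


2*D*S*H = 72560166.0072
TC* = sqrt(72560166.0072) = 8518.2255

8518.2255 $/yr


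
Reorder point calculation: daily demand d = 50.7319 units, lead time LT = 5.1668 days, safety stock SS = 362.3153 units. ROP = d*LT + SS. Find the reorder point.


d*LT = 50.7319 * 5.1668 = 262.1216
ROP = 262.1216 + 362.3153 = 624.4369

624.4369 units


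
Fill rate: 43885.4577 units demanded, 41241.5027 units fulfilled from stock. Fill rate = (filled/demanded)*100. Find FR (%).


FR = 41241.5027 / 43885.4577 * 100 = 93.9753

93.9753%


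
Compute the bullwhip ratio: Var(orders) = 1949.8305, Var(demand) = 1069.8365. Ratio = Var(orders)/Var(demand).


BW = 1949.8305 / 1069.8365 = 1.8225

1.8225


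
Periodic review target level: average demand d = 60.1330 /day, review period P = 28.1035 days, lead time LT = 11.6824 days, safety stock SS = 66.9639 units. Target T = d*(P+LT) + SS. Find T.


P + LT = 39.7859
d*(P+LT) = 60.1330 * 39.7859 = 2392.4455
T = 2392.4455 + 66.9639 = 2459.4094

2459.4094 units


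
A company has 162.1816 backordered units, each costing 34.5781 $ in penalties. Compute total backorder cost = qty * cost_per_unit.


Total = 162.1816 * 34.5781 = 5607.9316

5607.9316 $


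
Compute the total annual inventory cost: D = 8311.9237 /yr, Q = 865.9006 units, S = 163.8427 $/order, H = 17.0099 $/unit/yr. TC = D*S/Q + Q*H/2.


Ordering cost = D*S/Q = 1572.7533
Holding cost = Q*H/2 = 7364.4413
TC = 1572.7533 + 7364.4413 = 8937.1946

8937.1946 $/yr


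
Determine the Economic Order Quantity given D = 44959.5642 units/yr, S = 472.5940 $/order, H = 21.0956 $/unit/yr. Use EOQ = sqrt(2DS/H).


2*D*S = 2 * 44959.5642 * 472.5940 = 42495240.5671
2*D*S/H = 2014412.5110
EOQ = sqrt(2014412.5110) = 1419.3000

1419.3000 units


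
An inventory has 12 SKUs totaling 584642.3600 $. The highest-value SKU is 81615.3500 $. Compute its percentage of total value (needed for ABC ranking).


Top item = 81615.3500
Total = 584642.3600
Percentage = 81615.3500 / 584642.3600 * 100 = 13.9599

13.9599%


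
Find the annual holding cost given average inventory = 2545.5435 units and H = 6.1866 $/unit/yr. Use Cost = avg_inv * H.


Cost = 2545.5435 * 6.1866 = 15748.2594

15748.2594 $/yr


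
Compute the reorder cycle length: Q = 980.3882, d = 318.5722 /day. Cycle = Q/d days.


Cycle = 980.3882 / 318.5722 = 3.0774

3.0774 days


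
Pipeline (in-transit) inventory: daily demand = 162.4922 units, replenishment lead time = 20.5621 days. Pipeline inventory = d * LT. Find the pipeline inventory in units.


Pipeline = 162.4922 * 20.5621 = 3341.1809

3341.1809 units


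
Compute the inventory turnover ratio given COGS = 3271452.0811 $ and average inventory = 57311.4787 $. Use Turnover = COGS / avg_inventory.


Turnover = 3271452.0811 / 57311.4787 = 57.0820

57.0820


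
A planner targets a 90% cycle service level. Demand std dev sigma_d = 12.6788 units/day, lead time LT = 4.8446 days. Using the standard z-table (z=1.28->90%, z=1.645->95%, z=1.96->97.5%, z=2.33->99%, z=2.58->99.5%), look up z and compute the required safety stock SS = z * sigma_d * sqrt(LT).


From the table, SL = 90% corresponds to z = 1.28
sqrt(LT) = sqrt(4.8446) = 2.2010
SS = 1.28 * 12.6788 * 2.2010 = 35.7205

35.7205 units


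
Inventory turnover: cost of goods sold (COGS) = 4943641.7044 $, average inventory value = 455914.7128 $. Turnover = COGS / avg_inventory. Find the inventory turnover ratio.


Turnover = 4943641.7044 / 455914.7128 = 10.8433

10.8433


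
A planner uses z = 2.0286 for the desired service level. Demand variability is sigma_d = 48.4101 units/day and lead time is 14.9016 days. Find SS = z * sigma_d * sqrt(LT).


sqrt(LT) = sqrt(14.9016) = 3.8603
SS = 2.0286 * 48.4101 * 3.8603 = 379.0957

379.0957 units


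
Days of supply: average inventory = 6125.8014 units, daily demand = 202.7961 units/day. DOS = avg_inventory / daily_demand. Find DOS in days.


DOS = 6125.8014 / 202.7961 = 30.2067

30.2067 days


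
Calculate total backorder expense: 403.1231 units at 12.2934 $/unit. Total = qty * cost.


Total = 403.1231 * 12.2934 = 4955.7535

4955.7535 $


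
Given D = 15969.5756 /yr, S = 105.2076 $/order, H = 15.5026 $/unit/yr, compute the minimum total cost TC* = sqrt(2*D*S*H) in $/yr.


2*D*S*H = 52092479.0065
TC* = sqrt(52092479.0065) = 7217.5120

7217.5120 $/yr


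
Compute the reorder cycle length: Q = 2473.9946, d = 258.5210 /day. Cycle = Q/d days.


Cycle = 2473.9946 / 258.5210 = 9.5698

9.5698 days


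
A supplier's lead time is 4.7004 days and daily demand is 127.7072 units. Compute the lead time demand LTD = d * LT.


LTD = 127.7072 * 4.7004 = 600.2749

600.2749 units


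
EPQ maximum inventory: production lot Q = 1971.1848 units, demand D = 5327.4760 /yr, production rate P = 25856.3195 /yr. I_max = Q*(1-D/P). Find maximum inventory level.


D/P = 0.2060
1 - D/P = 0.7940
I_max = 1971.1848 * 0.7940 = 1565.0388

1565.0388 units


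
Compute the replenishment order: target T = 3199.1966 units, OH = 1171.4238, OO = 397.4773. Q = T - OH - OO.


Inventory position = OH + OO = 1171.4238 + 397.4773 = 1568.9011
Q = 3199.1966 - 1568.9011 = 1630.2955

1630.2955 units


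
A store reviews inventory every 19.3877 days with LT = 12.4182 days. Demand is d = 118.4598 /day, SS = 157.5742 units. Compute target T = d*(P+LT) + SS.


P + LT = 31.8059
d*(P+LT) = 118.4598 * 31.8059 = 3767.7206
T = 3767.7206 + 157.5742 = 3925.2948

3925.2948 units


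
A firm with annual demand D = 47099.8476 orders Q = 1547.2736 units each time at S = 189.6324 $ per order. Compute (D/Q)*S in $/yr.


Number of orders = D/Q = 30.4405
Cost = 30.4405 * 189.6324 = 5772.5131

5772.5131 $/yr


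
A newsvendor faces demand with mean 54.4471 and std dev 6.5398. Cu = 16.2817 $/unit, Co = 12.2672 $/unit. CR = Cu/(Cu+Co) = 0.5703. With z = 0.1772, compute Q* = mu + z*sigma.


CR = Cu/(Cu+Co) = 16.2817/(16.2817+12.2672) = 0.5703
z = 0.1772
Q* = 54.4471 + 0.1772 * 6.5398 = 55.6060

55.6060 units


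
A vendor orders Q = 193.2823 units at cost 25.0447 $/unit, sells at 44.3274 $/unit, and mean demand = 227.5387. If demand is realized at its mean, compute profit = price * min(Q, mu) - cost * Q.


Sales at mu = min(193.2823, 227.5387) = 193.2823
Revenue = 44.3274 * 193.2823 = 8567.7018
Total cost = 25.0447 * 193.2823 = 4840.6972
Profit = 8567.7018 - 4840.6972 = 3727.0046

3727.0046 $


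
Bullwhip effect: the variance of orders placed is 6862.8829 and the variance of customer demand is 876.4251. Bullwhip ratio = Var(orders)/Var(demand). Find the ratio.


BW = 6862.8829 / 876.4251 = 7.8305

7.8305


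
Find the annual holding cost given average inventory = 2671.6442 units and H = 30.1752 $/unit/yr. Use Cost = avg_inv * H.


Cost = 2671.6442 * 30.1752 = 80617.3981

80617.3981 $/yr


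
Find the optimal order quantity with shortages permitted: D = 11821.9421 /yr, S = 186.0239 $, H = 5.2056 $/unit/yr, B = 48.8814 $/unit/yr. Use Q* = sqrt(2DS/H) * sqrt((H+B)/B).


sqrt(2DS/H) = 919.1966
sqrt((H+B)/B) = 1.0519
Q* = 919.1966 * 1.0519 = 966.9032

966.9032 units


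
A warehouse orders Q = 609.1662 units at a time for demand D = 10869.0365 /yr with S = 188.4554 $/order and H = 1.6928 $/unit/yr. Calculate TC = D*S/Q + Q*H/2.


Ordering cost = D*S/Q = 3362.5119
Holding cost = Q*H/2 = 515.5983
TC = 3362.5119 + 515.5983 = 3878.1102

3878.1102 $/yr


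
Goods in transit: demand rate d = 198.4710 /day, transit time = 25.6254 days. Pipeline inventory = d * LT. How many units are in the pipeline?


Pipeline = 198.4710 * 25.6254 = 5085.8988

5085.8988 units


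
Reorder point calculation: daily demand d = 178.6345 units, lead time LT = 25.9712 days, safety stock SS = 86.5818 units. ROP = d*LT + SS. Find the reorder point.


d*LT = 178.6345 * 25.9712 = 4639.3523
ROP = 4639.3523 + 86.5818 = 4725.9341

4725.9341 units


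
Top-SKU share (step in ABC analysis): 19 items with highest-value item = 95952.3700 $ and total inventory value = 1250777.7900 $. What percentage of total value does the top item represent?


Top item = 95952.3700
Total = 1250777.7900
Percentage = 95952.3700 / 1250777.7900 * 100 = 7.6714

7.6714%


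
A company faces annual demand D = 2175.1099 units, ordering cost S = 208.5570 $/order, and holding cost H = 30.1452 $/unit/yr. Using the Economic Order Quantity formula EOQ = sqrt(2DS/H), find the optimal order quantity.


2*D*S = 2 * 2175.1099 * 208.5570 = 907268.7908
2*D*S/H = 30096.6254
EOQ = sqrt(30096.6254) = 173.4838

173.4838 units


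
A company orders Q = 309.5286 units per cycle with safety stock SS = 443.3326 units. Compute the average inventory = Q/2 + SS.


Q/2 = 154.7643
Avg = 154.7643 + 443.3326 = 598.0969

598.0969 units


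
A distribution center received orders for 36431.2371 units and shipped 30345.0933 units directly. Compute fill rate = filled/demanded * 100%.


FR = 30345.0933 / 36431.2371 * 100 = 83.2942

83.2942%


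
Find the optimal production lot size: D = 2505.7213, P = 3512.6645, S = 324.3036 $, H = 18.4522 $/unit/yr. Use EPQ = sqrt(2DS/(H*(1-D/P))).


1 - D/P = 1 - 0.7133 = 0.2867
H*(1-D/P) = 5.2895
2DS = 1625228.8764
EPQ = sqrt(307254.3747) = 554.3053

554.3053 units


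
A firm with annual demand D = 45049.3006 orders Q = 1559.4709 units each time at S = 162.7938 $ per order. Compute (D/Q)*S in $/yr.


Number of orders = D/Q = 28.8876
Cost = 28.8876 * 162.7938 = 4702.7148

4702.7148 $/yr


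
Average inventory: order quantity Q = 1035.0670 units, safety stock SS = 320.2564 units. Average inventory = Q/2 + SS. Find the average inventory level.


Q/2 = 517.5335
Avg = 517.5335 + 320.2564 = 837.7899

837.7899 units


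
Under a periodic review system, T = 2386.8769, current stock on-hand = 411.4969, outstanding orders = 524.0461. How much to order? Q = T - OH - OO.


Inventory position = OH + OO = 411.4969 + 524.0461 = 935.5430
Q = 2386.8769 - 935.5430 = 1451.3339

1451.3339 units


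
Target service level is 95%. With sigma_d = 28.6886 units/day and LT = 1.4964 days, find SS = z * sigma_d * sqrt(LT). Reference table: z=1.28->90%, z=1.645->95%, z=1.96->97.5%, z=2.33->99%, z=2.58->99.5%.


From the table, SL = 95% corresponds to z = 1.645
sqrt(LT) = sqrt(1.4964) = 1.2233
SS = 1.645 * 28.6886 * 1.2233 = 57.7297

57.7297 units


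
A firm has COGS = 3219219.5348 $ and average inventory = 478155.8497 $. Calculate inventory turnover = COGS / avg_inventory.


Turnover = 3219219.5348 / 478155.8497 = 6.7326

6.7326


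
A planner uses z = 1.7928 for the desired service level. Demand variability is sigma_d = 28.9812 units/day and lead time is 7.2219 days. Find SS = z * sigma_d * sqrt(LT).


sqrt(LT) = sqrt(7.2219) = 2.6874
SS = 1.7928 * 28.9812 * 2.6874 = 139.6285

139.6285 units


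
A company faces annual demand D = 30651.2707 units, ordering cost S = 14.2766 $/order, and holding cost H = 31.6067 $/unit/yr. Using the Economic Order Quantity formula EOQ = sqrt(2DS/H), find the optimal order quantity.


2*D*S = 2 * 30651.2707 * 14.2766 = 875191.8626
2*D*S/H = 27690.0740
EOQ = sqrt(27690.0740) = 166.4033

166.4033 units


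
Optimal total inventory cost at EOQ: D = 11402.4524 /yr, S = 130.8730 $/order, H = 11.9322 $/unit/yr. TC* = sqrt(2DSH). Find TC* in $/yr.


2*D*S*H = 35612203.4311
TC* = sqrt(35612203.4311) = 5967.5961

5967.5961 $/yr


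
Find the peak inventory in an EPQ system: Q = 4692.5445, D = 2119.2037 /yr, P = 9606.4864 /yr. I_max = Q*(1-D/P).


D/P = 0.2206
1 - D/P = 0.7794
I_max = 4692.5445 * 0.7794 = 3657.3629

3657.3629 units


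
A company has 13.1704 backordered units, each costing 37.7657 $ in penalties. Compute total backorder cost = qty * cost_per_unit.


Total = 13.1704 * 37.7657 = 497.3894

497.3894 $


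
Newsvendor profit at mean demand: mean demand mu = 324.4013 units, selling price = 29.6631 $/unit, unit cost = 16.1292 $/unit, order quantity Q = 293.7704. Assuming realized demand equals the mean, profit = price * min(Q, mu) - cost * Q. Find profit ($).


Sales at mu = min(293.7704, 324.4013) = 293.7704
Revenue = 29.6631 * 293.7704 = 8714.1408
Total cost = 16.1292 * 293.7704 = 4738.2815
Profit = 8714.1408 - 4738.2815 = 3975.8592

3975.8592 $
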